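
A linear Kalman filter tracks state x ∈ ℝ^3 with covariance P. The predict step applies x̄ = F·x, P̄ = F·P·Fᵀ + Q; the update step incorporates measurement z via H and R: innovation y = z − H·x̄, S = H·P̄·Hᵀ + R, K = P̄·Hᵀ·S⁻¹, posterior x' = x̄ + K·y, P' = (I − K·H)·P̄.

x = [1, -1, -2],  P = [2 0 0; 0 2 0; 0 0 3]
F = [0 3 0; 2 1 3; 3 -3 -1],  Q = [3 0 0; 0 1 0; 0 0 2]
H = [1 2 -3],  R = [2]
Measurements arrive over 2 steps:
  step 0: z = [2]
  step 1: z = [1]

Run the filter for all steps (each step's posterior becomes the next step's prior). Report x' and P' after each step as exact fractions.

step 0: x̄ = F·x = [-3, -5, 8]
step 0: P̄ = F·P·Fᵀ + Q = [21 6 -18; 6 38 -3; -18 -3 41]
step 0: y = z − H·x̄ = [39]
step 0: S = H·P̄·Hᵀ + R = [712]
step 0: K = P̄·Hᵀ·S⁻¹ = [87/712; 91/712; -147/712]
step 0: x' = x̄ + K·y = [1257/712, -11/712, -37/712]
step 0: P' = (I − K·H)·P̄ = [7383/712 -3645/712 -27/712; -3645/712 18775/712 11241/712; -27/712 11241/712 7583/712]
step 1: x̄ = F·x = [-33/712, 299/89, 3841/712]
step 1: P̄ = F·P·Fᵀ + Q = [171111/712 16953/89 -235503/712; 16953/89 21226/89 -17055/89; -235503/712 -17055/89 377647/712]
step 1: y = z − H·x̄ = [1871/178]
step 1: S = H·P̄·Hᵀ + R = [980423/89]
step 1: K = P̄·Hᵀ·S⁻¹ = [287217/1960846; 110570/980423; -410331/1960846]
step 1: x' = x̄ + K·y = [11712495/7843384, 4456008/980423, 25060069/7843384]
step 1: P' = (I − K·H)·P̄ = [31167975/7843384 8340666/980423 54106965/7843384; 8340666/980423 96457682/980423 67011630/980423; 54106965/7843384 67011630/980423 376525231/7843384]

step 0: x' = [1257/712, -11/712, -37/712], P' = [7383/712 -3645/712 -27/712; -3645/712 18775/712 11241/712; -27/712 11241/712 7583/712]
step 1: x' = [11712495/7843384, 4456008/980423, 25060069/7843384], P' = [31167975/7843384 8340666/980423 54106965/7843384; 8340666/980423 96457682/980423 67011630/980423; 54106965/7843384 67011630/980423 376525231/7843384]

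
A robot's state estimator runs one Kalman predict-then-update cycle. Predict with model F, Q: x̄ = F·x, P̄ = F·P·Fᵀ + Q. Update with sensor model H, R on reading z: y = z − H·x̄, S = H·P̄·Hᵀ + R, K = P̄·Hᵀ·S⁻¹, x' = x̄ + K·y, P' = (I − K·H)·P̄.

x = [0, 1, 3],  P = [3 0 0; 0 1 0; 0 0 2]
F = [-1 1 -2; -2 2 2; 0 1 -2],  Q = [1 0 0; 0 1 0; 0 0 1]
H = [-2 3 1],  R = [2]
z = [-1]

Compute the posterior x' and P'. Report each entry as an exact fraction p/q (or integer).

x' = [-575/217, -334/217, -305/217]
P' = [2532/217 1173/217 1511/217; 1173/217 664/217 492/217; 1511/217 492/217 1494/217]

x̄ = F·x = [-5, 8, -5]
P̄ = F·P·Fᵀ + Q = [13 0 9; 0 25 -6; 9 -6 10]
y = z − H·x̄ = [-30]
S = H·P̄·Hᵀ + R = [217]
K = P̄·Hᵀ·S⁻¹ = [-17/217; 69/217; -26/217]
x' = x̄ + K·y = [-575/217, -334/217, -305/217]
P' = (I − K·H)·P̄ = [2532/217 1173/217 1511/217; 1173/217 664/217 492/217; 1511/217 492/217 1494/217]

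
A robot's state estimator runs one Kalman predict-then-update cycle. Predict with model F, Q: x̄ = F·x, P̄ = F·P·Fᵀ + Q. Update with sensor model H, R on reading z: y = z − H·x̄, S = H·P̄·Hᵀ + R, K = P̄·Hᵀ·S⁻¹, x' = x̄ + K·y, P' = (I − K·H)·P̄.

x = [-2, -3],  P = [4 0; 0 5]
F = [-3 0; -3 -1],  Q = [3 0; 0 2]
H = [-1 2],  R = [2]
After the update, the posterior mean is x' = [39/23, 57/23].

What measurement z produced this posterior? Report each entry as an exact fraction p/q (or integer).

z = [3]

x̄ = F·x = [6, 9]
P̄ = F·P·Fᵀ + Q = [39 36; 36 43]
S = H·P̄·Hᵀ + R = [69]
K = P̄·Hᵀ·S⁻¹ = [11/23; 50/69]
x' − x̄ = [-99/23, -150/23] = K·y
y = (KᵀK)⁻¹·Kᵀ·(x' − x̄) = [-9]
z = y + H·x̄ = [-9] + [12] = [3]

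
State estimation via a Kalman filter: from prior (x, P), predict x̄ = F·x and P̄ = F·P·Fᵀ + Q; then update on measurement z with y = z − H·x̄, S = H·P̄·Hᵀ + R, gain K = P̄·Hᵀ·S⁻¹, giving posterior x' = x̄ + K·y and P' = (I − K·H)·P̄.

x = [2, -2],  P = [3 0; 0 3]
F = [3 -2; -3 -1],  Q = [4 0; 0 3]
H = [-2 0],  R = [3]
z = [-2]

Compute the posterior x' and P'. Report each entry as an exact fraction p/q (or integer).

x̄ = F·x = [10, -4]
P̄ = F·P·Fᵀ + Q = [43 -21; -21 33]
y = z − H·x̄ = [18]
S = H·P̄·Hᵀ + R = [175]
K = P̄·Hᵀ·S⁻¹ = [-86/175; 6/25]
x' = x̄ + K·y = [202/175, 8/25]
P' = (I − K·H)·P̄ = [129/175 -9/25; -9/25 573/25]

x' = [202/175, 8/25]
P' = [129/175 -9/25; -9/25 573/25]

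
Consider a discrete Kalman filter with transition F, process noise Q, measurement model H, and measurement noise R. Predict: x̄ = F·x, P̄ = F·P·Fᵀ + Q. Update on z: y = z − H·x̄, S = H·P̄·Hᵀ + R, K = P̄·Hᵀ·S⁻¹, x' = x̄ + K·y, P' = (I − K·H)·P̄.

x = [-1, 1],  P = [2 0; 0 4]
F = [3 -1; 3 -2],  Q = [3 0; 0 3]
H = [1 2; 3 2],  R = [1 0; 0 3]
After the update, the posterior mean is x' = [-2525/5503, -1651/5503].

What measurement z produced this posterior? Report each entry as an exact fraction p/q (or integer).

x̄ = F·x = [-4, -5]
P̄ = F·P·Fᵀ + Q = [25 26; 26 37]
S = H·P̄·Hᵀ + R = [278 431; 431 688]
K = P̄·Hᵀ·S⁻¹ = [-1761/5503 2119/5503; 3288/5503 -844/5503]
x' − x̄ = [19487/5503, 25864/5503] = K·y
y = (KᵀK)⁻¹·Kᵀ·(x' − x̄) = [13, 20]
z = y + H·x̄ = [13, 20] + [-14, -22] = [-1, -2]

z = [-1, -2]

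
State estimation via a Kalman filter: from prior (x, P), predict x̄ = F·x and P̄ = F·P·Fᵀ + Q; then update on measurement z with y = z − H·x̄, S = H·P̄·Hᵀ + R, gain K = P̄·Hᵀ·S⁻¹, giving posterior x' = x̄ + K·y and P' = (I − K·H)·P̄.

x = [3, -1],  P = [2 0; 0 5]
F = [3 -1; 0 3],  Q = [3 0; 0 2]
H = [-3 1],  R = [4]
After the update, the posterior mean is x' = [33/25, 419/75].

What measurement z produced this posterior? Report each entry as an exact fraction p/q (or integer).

z = [2]

x̄ = F·x = [10, -3]
P̄ = F·P·Fᵀ + Q = [26 -15; -15 47]
S = H·P̄·Hᵀ + R = [375]
K = P̄·Hᵀ·S⁻¹ = [-31/125; 92/375]
x' − x̄ = [-217/25, 644/75] = K·y
y = (KᵀK)⁻¹·Kᵀ·(x' − x̄) = [35]
z = y + H·x̄ = [35] + [-33] = [2]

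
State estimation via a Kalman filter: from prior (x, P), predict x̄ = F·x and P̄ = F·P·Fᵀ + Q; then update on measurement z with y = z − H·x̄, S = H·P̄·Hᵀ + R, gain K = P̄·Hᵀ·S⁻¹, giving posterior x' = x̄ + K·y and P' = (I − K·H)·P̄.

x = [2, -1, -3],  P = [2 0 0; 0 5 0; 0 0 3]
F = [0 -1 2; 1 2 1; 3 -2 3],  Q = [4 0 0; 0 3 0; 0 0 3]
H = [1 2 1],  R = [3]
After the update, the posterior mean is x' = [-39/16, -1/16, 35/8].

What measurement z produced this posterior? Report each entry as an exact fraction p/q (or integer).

x̄ = F·x = [-5, -3, -1]
P̄ = F·P·Fᵀ + Q = [21 -4 28; -4 28 -5; 28 -5 68]
S = H·P̄·Hᵀ + R = [224]
K = P̄·Hᵀ·S⁻¹ = [41/224; 47/224; 43/112]
x' − x̄ = [41/16, 47/16, 43/8] = K·y
y = (KᵀK)⁻¹·Kᵀ·(x' − x̄) = [14]
z = y + H·x̄ = [14] + [-12] = [2]

z = [2]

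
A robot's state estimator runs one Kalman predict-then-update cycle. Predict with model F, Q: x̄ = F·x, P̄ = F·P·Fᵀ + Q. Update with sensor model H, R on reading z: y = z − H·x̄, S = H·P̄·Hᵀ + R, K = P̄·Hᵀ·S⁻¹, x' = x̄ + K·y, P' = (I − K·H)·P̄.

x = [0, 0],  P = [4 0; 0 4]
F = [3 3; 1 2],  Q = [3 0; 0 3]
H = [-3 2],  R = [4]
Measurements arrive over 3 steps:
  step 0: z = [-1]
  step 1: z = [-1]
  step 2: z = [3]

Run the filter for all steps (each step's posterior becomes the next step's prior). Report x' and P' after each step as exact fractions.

step 0: x' = [51/113, 62/339], P' = [672/113 906/113; 906/113 3953/339]
step 1: x' = [71595/201223, 5739/201223], P' = [1032384/201223 1346046/201223; 1346046/201223 1915819/201223]
step 2: x' = [-83756619/50339525, -101384811/100679050], P' = [255130368/50339525 332352546/50339525; 332352546/50339525 473152612/50339525]

step 0: x̄ = F·x = [0, 0]
step 0: P̄ = F·P·Fᵀ + Q = [75 36; 36 23]
step 0: y = z − H·x̄ = [-1]
step 0: S = H·P̄·Hᵀ + R = [339]
step 0: K = P̄·Hᵀ·S⁻¹ = [-51/113; -62/339]
step 0: x' = x̄ + K·y = [51/113, 62/339]
step 0: P' = (I − K·H)·P̄ = [672/113 906/113; 906/113 3953/339]
step 1: x̄ = F·x = [215/113, 277/339]
step 1: P̄ = F·P·Fᵀ + Q = [34554/113 18076/113; 18076/113 29717/339]
step 1: y = z − H·x̄ = [1042/339]
step 1: S = H·P̄·Hᵀ + R = [402446/339]
step 1: K = P̄·Hᵀ·S⁻¹ = [-101265/201223; -51625/201223]
step 1: x' = x̄ + K·y = [71595/201223, 5739/201223]
step 1: P' = (I − K·H)·P̄ = [1032384/201223 1346046/201223; 1346046/201223 1915819/201223]
step 2: x̄ = F·x = [232002/201223, 83073/201223]
step 2: P̄ = F·P·Fᵀ + Q = [51366324/201223 26706480/201223; 26706480/201223 14683513/201223]
step 2: y = z − H·x̄ = [1133529/201223]
step 2: S = H·P̄·Hᵀ + R = [201358100/201223]
step 2: K = P̄·Hᵀ·S⁻¹ = [-25171503/50339525; -25376207/100679050]
step 2: x' = x̄ + K·y = [-83756619/50339525, -101384811/100679050]
step 2: P' = (I − K·H)·P̄ = [255130368/50339525 332352546/50339525; 332352546/50339525 473152612/50339525]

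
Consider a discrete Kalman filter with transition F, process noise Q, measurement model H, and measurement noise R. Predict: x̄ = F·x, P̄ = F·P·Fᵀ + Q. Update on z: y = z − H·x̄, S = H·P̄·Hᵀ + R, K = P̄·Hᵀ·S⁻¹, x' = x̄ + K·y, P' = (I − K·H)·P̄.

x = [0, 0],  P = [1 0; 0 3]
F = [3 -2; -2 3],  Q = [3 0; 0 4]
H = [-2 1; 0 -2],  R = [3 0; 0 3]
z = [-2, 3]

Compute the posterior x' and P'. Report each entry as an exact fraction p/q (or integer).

x̄ = F·x = [0, 0]
P̄ = F·P·Fᵀ + Q = [24 -24; -24 35]
y = z − H·x̄ = [-2, 3]
S = H·P̄·Hᵀ + R = [230 -166; -166 143]
K = P̄·Hᵀ·S⁻¹ = [-388/889 -152/889; 83/1778 -387/889]
x' = x̄ + K·y = [320/889, -1244/889]
P' = (I − K·H)·P̄ = [696/889 228/889; 228/889 1161/1778]

x' = [320/889, -1244/889]
P' = [696/889 228/889; 228/889 1161/1778]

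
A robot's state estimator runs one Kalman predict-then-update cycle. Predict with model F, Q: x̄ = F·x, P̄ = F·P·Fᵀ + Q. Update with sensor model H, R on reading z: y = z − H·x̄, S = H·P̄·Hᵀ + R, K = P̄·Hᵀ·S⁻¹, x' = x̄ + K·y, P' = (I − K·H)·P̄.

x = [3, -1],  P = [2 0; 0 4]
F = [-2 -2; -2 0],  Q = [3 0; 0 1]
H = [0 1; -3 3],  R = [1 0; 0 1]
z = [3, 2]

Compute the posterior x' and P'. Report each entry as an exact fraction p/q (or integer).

x̄ = F·x = [-4, -6]
P̄ = F·P·Fᵀ + Q = [27 8; 8 9]
y = z − H·x̄ = [9, 8]
S = H·P̄·Hᵀ + R = [10 3; 3 181]
K = P̄·Hᵀ·S⁻¹ = [1619/1801 -594/1801; 1620/1801 3/1801]
x' = x̄ + K·y = [2615/1801, 3798/1801]
P' = (I − K·H)·P̄ = [1817/1801 1619/1801; 1619/1801 1620/1801]

x' = [2615/1801, 3798/1801]
P' = [1817/1801 1619/1801; 1619/1801 1620/1801]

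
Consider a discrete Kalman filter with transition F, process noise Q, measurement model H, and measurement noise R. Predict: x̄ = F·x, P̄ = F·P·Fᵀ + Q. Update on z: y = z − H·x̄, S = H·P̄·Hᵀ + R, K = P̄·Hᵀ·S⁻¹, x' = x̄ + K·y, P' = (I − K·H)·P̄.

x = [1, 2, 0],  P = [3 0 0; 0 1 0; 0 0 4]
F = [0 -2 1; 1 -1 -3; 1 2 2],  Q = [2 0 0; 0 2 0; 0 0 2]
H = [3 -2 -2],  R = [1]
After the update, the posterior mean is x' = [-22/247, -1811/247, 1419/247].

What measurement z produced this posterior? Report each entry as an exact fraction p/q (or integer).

x̄ = F·x = [-4, -1, 5]
P̄ = F·P·Fᵀ + Q = [10 -10 4; -10 42 -23; 4 -23 25]
S = H·P̄·Hᵀ + R = [247]
K = P̄·Hᵀ·S⁻¹ = [42/247; -68/247; 8/247]
x' − x̄ = [966/247, -1564/247, 184/247] = K·y
y = (KᵀK)⁻¹·Kᵀ·(x' − x̄) = [23]
z = y + H·x̄ = [23] + [-20] = [3]

z = [3]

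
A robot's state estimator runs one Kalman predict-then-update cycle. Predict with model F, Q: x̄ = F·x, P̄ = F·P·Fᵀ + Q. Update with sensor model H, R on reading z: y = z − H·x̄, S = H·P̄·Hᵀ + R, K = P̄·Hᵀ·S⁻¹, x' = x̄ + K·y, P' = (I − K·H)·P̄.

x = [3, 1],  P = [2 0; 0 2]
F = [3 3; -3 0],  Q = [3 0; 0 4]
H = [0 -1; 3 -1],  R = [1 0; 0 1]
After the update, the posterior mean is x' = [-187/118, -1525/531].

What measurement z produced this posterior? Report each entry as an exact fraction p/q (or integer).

x̄ = F·x = [12, -9]
P̄ = F·P·Fᵀ + Q = [39 -18; -18 22]
S = H·P̄·Hᵀ + R = [23 76; 76 482]
K = P̄·Hᵀ·S⁻¹ = [-88/295 193/590; -2414/2655 -38/2655]
x' − x̄ = [-1603/118, 3254/531] = K·y
y = (KᵀK)⁻¹·Kᵀ·(x' − x̄) = [-6, -47]
z = y + H·x̄ = [-6, -47] + [9, 45] = [3, -2]

z = [3, -2]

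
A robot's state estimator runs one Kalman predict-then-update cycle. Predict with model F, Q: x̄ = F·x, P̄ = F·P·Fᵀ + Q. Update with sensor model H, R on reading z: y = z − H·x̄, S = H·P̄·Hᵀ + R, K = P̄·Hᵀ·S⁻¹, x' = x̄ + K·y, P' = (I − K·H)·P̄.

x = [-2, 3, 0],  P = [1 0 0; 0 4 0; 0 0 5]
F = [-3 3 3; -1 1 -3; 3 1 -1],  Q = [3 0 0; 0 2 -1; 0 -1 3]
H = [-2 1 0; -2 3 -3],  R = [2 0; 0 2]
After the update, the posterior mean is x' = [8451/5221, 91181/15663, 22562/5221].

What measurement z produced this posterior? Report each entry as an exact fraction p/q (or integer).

z = [3, 1]

x̄ = F·x = [15, 5, -3]
P̄ = F·P·Fᵀ + Q = [93 -30 -12; -30 52 15; -12 15 21]
S = H·P̄·Hᵀ + R = [546 651; 651 977]
K = P̄·Hᵀ·S⁻¹ = [-18264/36547 456/5221; -271/15663 974/5221; 11399/36547 -1053/5221]
x' − x̄ = [-69864/5221, 12866/15663, 38225/5221] = K·y
y = (KᵀK)⁻¹·Kᵀ·(x' − x̄) = [28, 7]
z = y + H·x̄ = [28, 7] + [-25, -6] = [3, 1]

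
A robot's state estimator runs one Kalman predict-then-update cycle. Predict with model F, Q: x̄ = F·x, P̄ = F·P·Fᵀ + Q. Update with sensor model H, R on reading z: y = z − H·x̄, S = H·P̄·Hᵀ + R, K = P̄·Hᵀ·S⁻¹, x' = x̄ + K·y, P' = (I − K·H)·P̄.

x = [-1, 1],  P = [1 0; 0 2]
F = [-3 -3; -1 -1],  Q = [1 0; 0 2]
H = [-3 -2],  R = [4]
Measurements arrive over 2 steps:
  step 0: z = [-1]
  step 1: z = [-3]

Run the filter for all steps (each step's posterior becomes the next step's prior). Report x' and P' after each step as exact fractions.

step 0: x̄ = F·x = [0, 0]
step 0: P̄ = F·P·Fᵀ + Q = [28 9; 9 5]
step 0: y = z − H·x̄ = [-1]
step 0: S = H·P̄·Hᵀ + R = [384]
step 0: K = P̄·Hᵀ·S⁻¹ = [-17/64; -37/384]
step 0: x' = x̄ + K·y = [17/64, 37/384]
step 0: P' = (I − K·H)·P̄ = [29/32 -53/64; -53/64 551/384]
step 1: x̄ = F·x = [-139/128, -139/384]
step 1: P̄ = F·P·Fᵀ + Q = [917/128 263/128; 263/128 1031/384]
step 1: y = z − H·x̄ = [-2681/384]
step 1: S = H·P̄·Hᵀ + R = [39887/384]
step 1: K = P̄·Hᵀ·S⁻¹ = [-9831/39887; -4429/39887]
step 1: x' = x̄ + K·y = [25323/39887, 16484/39887]
step 1: P' = (I − K·H)·P̄ = [34064/39887 -31434/39887; -31434/39887 56009/39887]

step 0: x' = [17/64, 37/384], P' = [29/32 -53/64; -53/64 551/384]
step 1: x' = [25323/39887, 16484/39887], P' = [34064/39887 -31434/39887; -31434/39887 56009/39887]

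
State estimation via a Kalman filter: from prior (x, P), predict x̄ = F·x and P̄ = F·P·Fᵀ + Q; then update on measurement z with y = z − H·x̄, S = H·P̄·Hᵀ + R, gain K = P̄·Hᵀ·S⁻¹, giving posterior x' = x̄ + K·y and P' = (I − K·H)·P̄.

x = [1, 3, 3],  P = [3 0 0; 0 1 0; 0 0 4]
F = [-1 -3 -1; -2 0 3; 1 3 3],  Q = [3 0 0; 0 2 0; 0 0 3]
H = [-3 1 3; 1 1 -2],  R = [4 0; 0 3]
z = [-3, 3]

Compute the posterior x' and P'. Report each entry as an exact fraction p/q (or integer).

x̄ = F·x = [-13, 7, 19]
P̄ = F·P·Fᵀ + Q = [19 -6 -24; -6 50 30; -24 30 51]
y = z − H·x̄ = [-106, 47]
S = H·P̄·Hᵀ + R = [1332 -487; -487 240]
K = P̄·Hᵀ·S⁻¹ = [-2693/82511 15507/82511; 30128/82511 55634/82511; 14448/82511 -3687/82511]
x' = x̄ + K·y = [-58356/82511, -1193/82511, -137068/82511]
P' = (I − K·H)·P̄ = [258227/82511 178540/82511 195123/82511; 178540/82511 255470/82511 133554/82511; 195123/82511 133554/82511 169869/82511]

x' = [-58356/82511, -1193/82511, -137068/82511]
P' = [258227/82511 178540/82511 195123/82511; 178540/82511 255470/82511 133554/82511; 195123/82511 133554/82511 169869/82511]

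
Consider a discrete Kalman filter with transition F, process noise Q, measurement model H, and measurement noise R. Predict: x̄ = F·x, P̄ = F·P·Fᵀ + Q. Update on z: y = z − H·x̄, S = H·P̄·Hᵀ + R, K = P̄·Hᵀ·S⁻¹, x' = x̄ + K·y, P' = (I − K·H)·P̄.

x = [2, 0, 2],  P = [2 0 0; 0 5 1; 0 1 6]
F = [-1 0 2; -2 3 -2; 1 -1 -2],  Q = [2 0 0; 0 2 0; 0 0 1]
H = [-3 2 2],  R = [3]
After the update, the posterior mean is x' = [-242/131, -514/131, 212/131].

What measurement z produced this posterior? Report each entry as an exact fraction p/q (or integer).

z = [1]

x̄ = F·x = [2, -8, -2]
P̄ = F·P·Fᵀ + Q = [28 -14 -28; -14 67 1; -28 1 36]
S = H·P̄·Hᵀ + R = [1179]
K = P̄·Hᵀ·S⁻¹ = [-56/393; 178/1179; 158/1179]
x' − x̄ = [-504/131, 534/131, 474/131] = K·y
y = (KᵀK)⁻¹·Kᵀ·(x' − x̄) = [27]
z = y + H·x̄ = [27] + [-26] = [1]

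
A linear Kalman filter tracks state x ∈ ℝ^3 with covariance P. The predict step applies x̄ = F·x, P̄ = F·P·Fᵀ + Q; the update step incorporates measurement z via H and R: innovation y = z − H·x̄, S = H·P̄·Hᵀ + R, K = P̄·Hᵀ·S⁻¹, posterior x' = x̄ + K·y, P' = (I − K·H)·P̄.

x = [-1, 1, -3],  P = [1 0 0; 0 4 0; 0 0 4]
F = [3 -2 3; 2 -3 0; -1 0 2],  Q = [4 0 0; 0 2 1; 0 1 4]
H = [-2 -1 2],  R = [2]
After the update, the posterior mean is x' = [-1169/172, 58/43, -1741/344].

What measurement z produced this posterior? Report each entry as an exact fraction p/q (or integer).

z = [2]

x̄ = F·x = [-14, -5, -5]
P̄ = F·P·Fᵀ + Q = [65 30 21; 30 42 -1; 21 -1 21]
S = H·P̄·Hᵀ + R = [344]
K = P̄·Hᵀ·S⁻¹ = [-59/172; -13/43; 1/344]
x' − x̄ = [1239/172, 273/43, -21/344] = K·y
y = (KᵀK)⁻¹·Kᵀ·(x' − x̄) = [-21]
z = y + H·x̄ = [-21] + [23] = [2]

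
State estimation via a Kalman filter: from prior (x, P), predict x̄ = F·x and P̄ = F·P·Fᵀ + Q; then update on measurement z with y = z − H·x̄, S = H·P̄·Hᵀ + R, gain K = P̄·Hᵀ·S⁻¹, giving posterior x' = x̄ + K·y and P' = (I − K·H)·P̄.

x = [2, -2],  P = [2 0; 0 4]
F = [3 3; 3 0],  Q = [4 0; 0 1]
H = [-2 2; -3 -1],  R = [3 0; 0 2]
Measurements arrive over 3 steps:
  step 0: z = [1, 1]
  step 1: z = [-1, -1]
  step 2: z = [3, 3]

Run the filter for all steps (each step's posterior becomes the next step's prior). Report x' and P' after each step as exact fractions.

step 0: x' = [-2992/7439, 2619/7439], P' = [8906/52073 -670/52073; -670/52073 27344/52073]
step 1: x' = [37364411/98359237, -31059744/98359237], P' = [16568158/98359237 -776462/98359237; -776462/98359237 43535572/98359237]
step 2: x' = [-189580790517/170873058653, 82390261902/170873058653], P' = [28736259278/170873058653 -1257602422/170873058653; -1257602422/170873058653 75347226164/170873058653]

step 0: x̄ = F·x = [0, 6]
step 0: P̄ = F·P·Fᵀ + Q = [58 18; 18 19]
step 0: y = z − H·x̄ = [-11, 7]
step 0: S = H·P̄·Hᵀ + R = [167 238; 238 651]
step 0: K = P̄·Hᵀ·S⁻¹ = [-912/7439 -13024/52073; 2668/7439 -12667/52073]
step 0: x' = x̄ + K·y = [-2992/7439, 2619/7439]
step 0: P' = (I − K·H)·P̄ = [8906/52073 -670/52073; -670/52073 27344/52073]
step 1: x̄ = F·x = [-1119/7439, -8976/7439]
step 1: P̄ = F·P·Fᵀ + Q = [522482/52073 74124/52073; 74124/52073 132227/52073]
step 1: y = z − H·x̄ = [8275/7439, -19772/7439]
step 1: S = H·P̄·Hᵀ + R = [2182063/52073 367706/7439; 367706/7439 769065/7439]
step 1: K = P̄·Hᵀ·S⁻¹ = [-11563080/98359237 -24464006/98359237; 29541356/98359237 -20603093/98359237]
step 1: x' = x̄ + K·y = [37364411/98359237, -31059744/98359237]
step 1: P' = (I − K·H)·P̄ = [16568158/98359237 -776462/98359237; -776462/98359237 43535572/98359237]
step 2: x̄ = F·x = [18914001/98359237, 112093233/98359237]
step 2: P̄ = F·P·Fᵀ + Q = [920394202/98359237 142125264/98359237; 142125264/98359237 247472659/98359237]
step 2: y = z − H·x̄ = [108719247/98359237, 463912947/98359237]
step 2: S = H·P̄·Hᵀ + R = [3829543043/98359237 4458918838/98359237; 4458918838/98359237 9580490535/98359237]
step 2: K = P̄·Hᵀ·S⁻¹ = [-1817809800/15533914423 -42475587706/170873058653; 4642716884/15533914423 -35787209449/170873058653]
step 2: x' = x̄ + K·y = [-189580790517/170873058653, 82390261902/170873058653]
step 2: P' = (I − K·H)·P̄ = [28736259278/170873058653 -1257602422/170873058653; -1257602422/170873058653 75347226164/170873058653]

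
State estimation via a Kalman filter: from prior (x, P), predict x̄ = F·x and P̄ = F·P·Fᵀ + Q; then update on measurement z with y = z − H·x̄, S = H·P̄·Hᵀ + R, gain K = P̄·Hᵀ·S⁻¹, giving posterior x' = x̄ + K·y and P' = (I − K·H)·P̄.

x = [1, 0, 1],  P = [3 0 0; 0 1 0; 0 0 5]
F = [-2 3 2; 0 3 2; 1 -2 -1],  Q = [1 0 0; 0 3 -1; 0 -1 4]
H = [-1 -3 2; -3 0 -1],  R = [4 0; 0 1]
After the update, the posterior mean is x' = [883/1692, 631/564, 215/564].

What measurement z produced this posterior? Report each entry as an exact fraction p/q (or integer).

z = [-3, -2]

x̄ = F·x = [0, 2, 0]
P̄ = F·P·Fᵀ + Q = [42 29 -22; 29 32 -17; -22 -17 16]
S = H·P̄·Hᵀ + R = [864 414; 414 263]
K = P̄·Hᵀ·S⁻¹ = [-2443/55836 -1013/3102; -389/1692 9/94; 2305/18612 -5/1034]
x' − x̄ = [883/1692, -497/564, 215/564] = K·y
y = (KᵀK)⁻¹·Kᵀ·(x' − x̄) = [3, -2]
z = y + H·x̄ = [3, -2] + [-6, 0] = [-3, -2]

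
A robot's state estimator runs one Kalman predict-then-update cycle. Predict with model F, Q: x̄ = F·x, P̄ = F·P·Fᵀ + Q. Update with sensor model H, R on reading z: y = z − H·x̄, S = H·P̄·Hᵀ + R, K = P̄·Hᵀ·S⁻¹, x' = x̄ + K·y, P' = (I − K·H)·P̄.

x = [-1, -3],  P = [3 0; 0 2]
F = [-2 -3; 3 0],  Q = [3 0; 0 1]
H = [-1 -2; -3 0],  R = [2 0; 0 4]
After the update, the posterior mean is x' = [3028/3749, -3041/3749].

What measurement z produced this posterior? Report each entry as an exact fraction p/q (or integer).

x̄ = F·x = [11, -3]
P̄ = F·P·Fᵀ + Q = [33 -18; -18 28]
S = H·P̄·Hᵀ + R = [75 -9; -9 301]
K = P̄·Hᵀ·S⁻¹ = [2/3749 -1233/3749; -5476/11247 618/3749]
x' − x̄ = [-38211/3749, 8206/3749] = K·y
y = (KᵀK)⁻¹·Kᵀ·(x' − x̄) = [6, 31]
z = y + H·x̄ = [6, 31] + [-5, -33] = [1, -2]

z = [1, -2]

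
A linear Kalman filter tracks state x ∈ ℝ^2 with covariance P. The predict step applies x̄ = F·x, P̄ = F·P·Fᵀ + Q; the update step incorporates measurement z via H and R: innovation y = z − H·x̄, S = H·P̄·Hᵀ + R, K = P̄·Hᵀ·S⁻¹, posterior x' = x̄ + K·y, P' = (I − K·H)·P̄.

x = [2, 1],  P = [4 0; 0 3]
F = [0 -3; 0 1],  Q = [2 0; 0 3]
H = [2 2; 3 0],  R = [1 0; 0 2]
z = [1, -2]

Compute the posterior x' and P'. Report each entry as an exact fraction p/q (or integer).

x̄ = F·x = [-3, 1]
P̄ = F·P·Fᵀ + Q = [29 -9; -9 6]
y = z − H·x̄ = [5, 7]
S = H·P̄·Hᵀ + R = [69 120; 120 263]
K = P̄·Hᵀ·S⁻¹ = [80/3747 401/1249; 554/1249 -381/1249]
x' = x̄ + K·y = [-2420/3747, 1352/1249]
P' = (I − K·H)·P̄ = [802/3747 -254/1249; -254/1249 531/1249]

x' = [-2420/3747, 1352/1249]
P' = [802/3747 -254/1249; -254/1249 531/1249]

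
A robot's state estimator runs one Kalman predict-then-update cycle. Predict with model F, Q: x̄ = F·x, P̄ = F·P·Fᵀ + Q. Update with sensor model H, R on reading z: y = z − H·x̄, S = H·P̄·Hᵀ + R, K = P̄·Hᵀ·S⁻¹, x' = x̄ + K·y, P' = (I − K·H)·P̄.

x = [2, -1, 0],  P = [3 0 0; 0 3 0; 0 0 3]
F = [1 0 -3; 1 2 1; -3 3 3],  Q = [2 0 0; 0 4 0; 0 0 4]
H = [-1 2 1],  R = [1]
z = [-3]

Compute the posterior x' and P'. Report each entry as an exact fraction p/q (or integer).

x̄ = F·x = [2, 0, -9]
P̄ = F·P·Fᵀ + Q = [32 -6 -36; -6 22 18; -36 18 85]
y = z − H·x̄ = [8]
S = H·P̄·Hᵀ + R = [374]
K = P̄·Hᵀ·S⁻¹ = [-40/187; 2/11; 157/374]
x' = x̄ + K·y = [54/187, 16/11, -1055/187]
P' = (I − K·H)·P̄ = [2784/187 94/11 -452/187; 94/11 106/11 -116/11; -452/187 -116/11 7141/374]

x' = [54/187, 16/11, -1055/187]
P' = [2784/187 94/11 -452/187; 94/11 106/11 -116/11; -452/187 -116/11 7141/374]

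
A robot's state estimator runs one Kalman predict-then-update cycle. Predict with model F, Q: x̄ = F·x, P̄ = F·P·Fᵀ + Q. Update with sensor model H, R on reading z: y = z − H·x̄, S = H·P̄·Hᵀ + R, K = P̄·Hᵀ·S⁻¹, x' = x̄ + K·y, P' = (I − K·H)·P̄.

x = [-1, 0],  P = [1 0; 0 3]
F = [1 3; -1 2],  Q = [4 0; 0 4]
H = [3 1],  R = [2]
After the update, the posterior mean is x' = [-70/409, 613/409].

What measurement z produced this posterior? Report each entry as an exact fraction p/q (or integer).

z = [1]

x̄ = F·x = [-1, 1]
P̄ = F·P·Fᵀ + Q = [32 17; 17 17]
S = H·P̄·Hᵀ + R = [409]
K = P̄·Hᵀ·S⁻¹ = [113/409; 68/409]
x' − x̄ = [339/409, 204/409] = K·y
y = (KᵀK)⁻¹·Kᵀ·(x' − x̄) = [3]
z = y + H·x̄ = [3] + [-2] = [1]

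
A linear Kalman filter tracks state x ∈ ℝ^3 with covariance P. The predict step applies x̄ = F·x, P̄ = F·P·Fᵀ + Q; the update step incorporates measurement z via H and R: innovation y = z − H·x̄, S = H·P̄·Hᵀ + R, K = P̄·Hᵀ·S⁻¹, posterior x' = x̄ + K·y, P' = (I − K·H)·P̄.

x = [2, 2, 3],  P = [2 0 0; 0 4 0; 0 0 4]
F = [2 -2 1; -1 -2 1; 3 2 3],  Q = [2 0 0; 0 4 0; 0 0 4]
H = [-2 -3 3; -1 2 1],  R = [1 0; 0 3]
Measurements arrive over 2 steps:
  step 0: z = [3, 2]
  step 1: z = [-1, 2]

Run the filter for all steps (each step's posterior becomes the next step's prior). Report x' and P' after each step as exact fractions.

step 0: x' = [677149/116427, 121603/116427, 691085/116427], P' = [2653814/116427 312092/116427 2078620/116427; 312092/116427 75530/116427 278998/116427; 2078620/116427 278998/116427 1671290/116427]
step 1: x' = [-11014622639/14674976121, 11064634076/14674976121, -370649086/4891658707], P' = [205566030844/14674976121 23551454426/14674976121 53812656138/4891658707; 23551454426/14674976121 7277642608/14674976121 7518166576/4891658707; 53812656138/4891658707 7518166576/4891658707 43982057632/4891658707]

step 0: x̄ = F·x = [3, -3, 19]
step 0: P̄ = F·P·Fᵀ + Q = [30 16 8; 16 26 -10; 8 -10 74]
step 0: y = z − H·x̄ = [-57, -8]
step 0: S = H·P̄·Hᵀ + R = [1297 40; 40 91]
step 0: K = P̄·Hᵀ·S⁻¹ = [-8044/116427 16330/116427; -13780/116427 39322/116427; 19636/116427 50222/116427]
step 0: x' = x̄ + K·y = [677149/116427, 121603/116427, 691085/116427]
step 0: P' = (I − K·H)·P̄ = [2653814/116427 312092/116427 2078620/116427; 312092/116427 75530/116427 278998/116427; 2078620/116427 278998/116427 1671290/116427]
step 1: x̄ = F·x = [1802177/116427, -229270/116427, 4347908/116427]
step 1: P̄ = F·P·Fᵀ + Q = [17523272/116427 -2995774/116427 37602038/116427; -2995774/116427 1068068/116427 -6862420/116427; 37602038/116427 -6862420/116427 84202004/116427]
step 1: y = z − H·x̄ = [-10243607/116427, -1854337/116427]
step 1: S = H·P̄·Hᵀ + R = [473989979/116427 75642472/116427; 75642472/116427 15676169/116427]
step 1: K = P̄·Hᵀ·S⁻¹ = [2527480276/14674976121 991615474/14674976121; -1272337492/14674976121 4519443506/14674976121; 1766360892/4891658707 1735244882/4891658707]
step 1: x' = x̄ + K·y = [-11014622639/14674976121, 11064634076/14674976121, -370649086/4891658707]
step 1: P' = (I − K·H)·P̄ = [205566030844/14674976121 23551454426/14674976121 53812656138/4891658707; 23551454426/14674976121 7277642608/14674976121 7518166576/4891658707; 53812656138/4891658707 7518166576/4891658707 43982057632/4891658707]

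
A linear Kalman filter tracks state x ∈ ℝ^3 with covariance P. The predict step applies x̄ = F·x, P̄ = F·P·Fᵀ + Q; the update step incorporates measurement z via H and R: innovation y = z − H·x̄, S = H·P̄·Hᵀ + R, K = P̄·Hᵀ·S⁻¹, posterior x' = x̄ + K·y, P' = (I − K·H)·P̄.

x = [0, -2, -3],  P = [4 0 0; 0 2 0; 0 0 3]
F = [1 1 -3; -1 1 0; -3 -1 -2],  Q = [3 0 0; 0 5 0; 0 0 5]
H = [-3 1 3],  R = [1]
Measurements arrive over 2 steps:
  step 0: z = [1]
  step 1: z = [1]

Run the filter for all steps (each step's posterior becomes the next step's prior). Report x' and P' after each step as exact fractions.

step 0: x' = [7, -2, 8], P' = [20312/831 2944/831 19298/831; 2944/831 6932/831 649/831; 19298/831 649/831 19136/831]
step 1: x' = [-2461057/192934, -3843667/675269, -7111404/675269], P' = [3771917/55124 3016176/96467 11197849/192934; 3016176/96467 13590593/675269 16595872/675269; 11197849/192934 16595872/675269 33755474/675269]

step 0: x̄ = F·x = [7, -2, 8]
step 0: P̄ = F·P·Fᵀ + Q = [36 -2 4; -2 11 10; 4 10 55]
step 0: y = z − H·x̄ = [0]
step 0: S = H·P̄·Hᵀ + R = [831]
step 0: K = P̄·Hᵀ·S⁻¹ = [-98/831; 47/831; 163/831]
step 0: x' = x̄ + K·y = [7, -2, 8]
step 0: P' = (I − K·H)·P̄ = [20312/831 2944/831 19298/831; 2944/831 6932/831 649/831; 19298/831 649/831 19136/831]
step 1: x̄ = F·x = [-19, -9, -35]
step 1: P̄ = F·P·Fᵀ + Q = [29389/277 14189/277 56969/277; 14189/277 25511/831 85414/831; 56969/277 85414/831 522275/831]
step 1: y = z − H·x̄ = [58]
step 1: S = H·P̄·Hᵀ + R = [2701076/831]
step 1: K = P̄·Hᵀ·S⁻¹ = [41541/385868; 38513/675269; 569759/1350538]
step 1: x' = x̄ + K·y = [-2461057/192934, -3843667/675269, -7111404/675269]
step 1: P' = (I − K·H)·P̄ = [3771917/55124 3016176/96467 11197849/192934; 3016176/96467 13590593/675269 16595872/675269; 11197849/192934 16595872/675269 33755474/675269]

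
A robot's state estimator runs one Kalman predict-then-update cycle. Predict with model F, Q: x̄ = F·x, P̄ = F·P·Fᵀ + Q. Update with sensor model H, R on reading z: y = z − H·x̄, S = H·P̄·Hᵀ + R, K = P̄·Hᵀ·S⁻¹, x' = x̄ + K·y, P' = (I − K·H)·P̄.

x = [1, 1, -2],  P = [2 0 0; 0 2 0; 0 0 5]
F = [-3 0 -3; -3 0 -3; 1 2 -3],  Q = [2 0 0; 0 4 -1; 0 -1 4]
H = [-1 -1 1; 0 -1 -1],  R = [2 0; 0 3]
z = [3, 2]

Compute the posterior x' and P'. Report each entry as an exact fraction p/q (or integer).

x̄ = F·x = [3, 3, 9]
P̄ = F·P·Fᵀ + Q = [65 63 39; 63 67 38; 39 38 59]
y = z − H·x̄ = [0, 14]
S = H·P̄·Hᵀ + R = [165 110; 110 205]
K = P̄·Hᵀ·S⁻¹ = [-281/869 -128/395; -1462/4345 -131/395; 1396/4345 -51/79]
x' = x̄ + K·y = [-607/395, -649/395, -3/79]
P' = (I − K·H)·P̄ = [13764/4345 -673/869 7589/4345; -673/869 5306/4345 -983/4345; 7589/4345 -983/4345 9398/4345]

x' = [-607/395, -649/395, -3/79]
P' = [13764/4345 -673/869 7589/4345; -673/869 5306/4345 -983/4345; 7589/4345 -983/4345 9398/4345]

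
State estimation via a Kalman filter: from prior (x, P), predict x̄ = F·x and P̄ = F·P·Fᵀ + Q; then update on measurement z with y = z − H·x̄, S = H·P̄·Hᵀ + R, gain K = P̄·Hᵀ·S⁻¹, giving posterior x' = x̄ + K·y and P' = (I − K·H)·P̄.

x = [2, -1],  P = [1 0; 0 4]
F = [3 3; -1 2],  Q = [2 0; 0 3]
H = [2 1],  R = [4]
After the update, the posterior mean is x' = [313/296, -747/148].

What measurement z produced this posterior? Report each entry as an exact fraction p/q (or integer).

z = [-3]

x̄ = F·x = [3, -4]
P̄ = F·P·Fᵀ + Q = [47 21; 21 20]
S = H·P̄·Hᵀ + R = [296]
K = P̄·Hᵀ·S⁻¹ = [115/296; 31/148]
x' − x̄ = [-575/296, -155/148] = K·y
y = (KᵀK)⁻¹·Kᵀ·(x' − x̄) = [-5]
z = y + H·x̄ = [-5] + [2] = [-3]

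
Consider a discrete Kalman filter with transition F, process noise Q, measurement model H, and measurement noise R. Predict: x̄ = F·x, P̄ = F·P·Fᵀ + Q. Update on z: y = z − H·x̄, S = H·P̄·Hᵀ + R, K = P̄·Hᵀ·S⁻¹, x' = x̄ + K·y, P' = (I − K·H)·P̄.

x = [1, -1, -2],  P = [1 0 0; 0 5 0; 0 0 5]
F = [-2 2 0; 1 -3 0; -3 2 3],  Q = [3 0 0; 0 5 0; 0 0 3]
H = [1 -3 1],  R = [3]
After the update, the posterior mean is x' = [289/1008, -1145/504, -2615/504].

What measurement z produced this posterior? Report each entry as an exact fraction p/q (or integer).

z = [2]

x̄ = F·x = [-4, 4, -11]
P̄ = F·P·Fᵀ + Q = [27 -32 26; -32 51 -33; 26 -33 77]
S = H·P̄·Hᵀ + R = [1008]
K = P̄·Hᵀ·S⁻¹ = [149/1008; -109/504; 101/504]
x' − x̄ = [4321/1008, -3161/504, 2929/504] = K·y
y = (KᵀK)⁻¹·Kᵀ·(x' − x̄) = [29]
z = y + H·x̄ = [29] + [-27] = [2]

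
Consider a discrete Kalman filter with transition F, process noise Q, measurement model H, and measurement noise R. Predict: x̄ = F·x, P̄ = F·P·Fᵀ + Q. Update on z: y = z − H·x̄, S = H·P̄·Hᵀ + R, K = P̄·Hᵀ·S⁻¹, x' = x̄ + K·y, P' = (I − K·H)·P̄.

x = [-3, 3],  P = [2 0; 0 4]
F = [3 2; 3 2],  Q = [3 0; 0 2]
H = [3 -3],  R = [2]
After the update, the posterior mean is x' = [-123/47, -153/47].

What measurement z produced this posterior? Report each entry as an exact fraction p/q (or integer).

z = [2]

x̄ = F·x = [-3, -3]
P̄ = F·P·Fᵀ + Q = [37 34; 34 36]
S = H·P̄·Hᵀ + R = [47]
K = P̄·Hᵀ·S⁻¹ = [9/47; -6/47]
x' − x̄ = [18/47, -12/47] = K·y
y = (KᵀK)⁻¹·Kᵀ·(x' − x̄) = [2]
z = y + H·x̄ = [2] + [0] = [2]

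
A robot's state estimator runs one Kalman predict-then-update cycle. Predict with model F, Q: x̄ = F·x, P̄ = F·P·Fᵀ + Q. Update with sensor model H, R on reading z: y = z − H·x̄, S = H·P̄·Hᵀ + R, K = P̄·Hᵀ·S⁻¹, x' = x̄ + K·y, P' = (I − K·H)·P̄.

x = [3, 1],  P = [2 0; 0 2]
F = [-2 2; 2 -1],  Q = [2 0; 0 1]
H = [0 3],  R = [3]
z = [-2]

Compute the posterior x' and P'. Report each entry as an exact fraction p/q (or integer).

x̄ = F·x = [-4, 5]
P̄ = F·P·Fᵀ + Q = [18 -12; -12 11]
y = z − H·x̄ = [-17]
S = H·P̄·Hᵀ + R = [102]
K = P̄·Hᵀ·S⁻¹ = [-6/17; 11/34]
x' = x̄ + K·y = [2, -1/2]
P' = (I − K·H)·P̄ = [90/17 -6/17; -6/17 11/34]

x' = [2, -1/2]
P' = [90/17 -6/17; -6/17 11/34]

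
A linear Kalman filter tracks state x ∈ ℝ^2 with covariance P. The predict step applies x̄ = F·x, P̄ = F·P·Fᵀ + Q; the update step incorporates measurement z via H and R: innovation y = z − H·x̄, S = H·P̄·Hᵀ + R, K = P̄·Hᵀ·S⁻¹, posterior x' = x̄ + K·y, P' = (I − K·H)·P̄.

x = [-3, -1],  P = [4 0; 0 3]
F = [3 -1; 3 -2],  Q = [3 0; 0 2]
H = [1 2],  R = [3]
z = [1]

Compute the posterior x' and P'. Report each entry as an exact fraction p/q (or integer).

x̄ = F·x = [-8, -7]
P̄ = F·P·Fᵀ + Q = [42 42; 42 50]
y = z − H·x̄ = [23]
S = H·P̄·Hᵀ + R = [413]
K = P̄·Hᵀ·S⁻¹ = [18/59; 142/413]
x' = x̄ + K·y = [-58/59, 375/413]
P' = (I − K·H)·P̄ = [210/59 -78/59; -78/59 486/413]

x' = [-58/59, 375/413]
P' = [210/59 -78/59; -78/59 486/413]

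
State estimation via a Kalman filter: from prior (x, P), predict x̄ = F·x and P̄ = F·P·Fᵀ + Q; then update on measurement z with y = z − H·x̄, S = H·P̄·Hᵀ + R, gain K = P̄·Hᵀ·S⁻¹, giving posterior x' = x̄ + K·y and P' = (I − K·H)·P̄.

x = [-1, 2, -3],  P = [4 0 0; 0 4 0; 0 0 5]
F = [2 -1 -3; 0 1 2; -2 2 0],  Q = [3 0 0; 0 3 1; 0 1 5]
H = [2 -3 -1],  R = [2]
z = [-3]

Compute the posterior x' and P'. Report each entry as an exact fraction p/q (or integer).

x' = [291/556, -723/556, 1100/139]
P' = [1743/278 897/278 332/139; 897/278 1265/278 -961/139; 332/139 -961/139 3575/139]

x̄ = F·x = [5, -4, 6]
P̄ = F·P·Fᵀ + Q = [68 -34 -24; -34 27 9; -24 9 37]
y = z − H·x̄ = [-19]
S = H·P̄·Hᵀ + R = [1112]
K = P̄·Hᵀ·S⁻¹ = [131/556; -79/556; -14/139]
x' = x̄ + K·y = [291/556, -723/556, 1100/139]
P' = (I − K·H)·P̄ = [1743/278 897/278 332/139; 897/278 1265/278 -961/139; 332/139 -961/139 3575/139]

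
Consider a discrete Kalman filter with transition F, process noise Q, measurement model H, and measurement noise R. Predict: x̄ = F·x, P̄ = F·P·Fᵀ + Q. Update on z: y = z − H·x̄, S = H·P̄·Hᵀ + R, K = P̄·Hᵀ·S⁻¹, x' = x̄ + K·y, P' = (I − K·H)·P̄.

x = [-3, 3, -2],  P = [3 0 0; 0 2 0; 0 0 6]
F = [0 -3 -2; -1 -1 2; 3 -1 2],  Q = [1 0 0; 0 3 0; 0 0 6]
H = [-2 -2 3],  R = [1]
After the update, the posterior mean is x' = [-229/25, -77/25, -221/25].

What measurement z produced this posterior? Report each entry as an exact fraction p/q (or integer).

x̄ = F·x = [-5, -4, -16]
P̄ = F·P·Fᵀ + Q = [43 -18 -18; -18 32 17; -18 17 59]
S = H·P̄·Hᵀ + R = [700]
K = P̄·Hᵀ·S⁻¹ = [-26/175; 23/700; 179/700]
x' − x̄ = [-104/25, 23/25, 179/25] = K·y
y = (KᵀK)⁻¹·Kᵀ·(x' − x̄) = [28]
z = y + H·x̄ = [28] + [-30] = [-2]

z = [-2]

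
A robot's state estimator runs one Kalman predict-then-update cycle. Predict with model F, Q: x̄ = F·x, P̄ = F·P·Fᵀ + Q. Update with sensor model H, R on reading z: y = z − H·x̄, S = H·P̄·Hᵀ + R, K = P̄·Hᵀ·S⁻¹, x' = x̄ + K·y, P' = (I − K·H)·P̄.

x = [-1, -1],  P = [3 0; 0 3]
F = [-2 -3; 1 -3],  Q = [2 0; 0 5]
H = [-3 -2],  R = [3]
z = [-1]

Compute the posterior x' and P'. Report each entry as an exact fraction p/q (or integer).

x̄ = F·x = [5, 2]
P̄ = F·P·Fᵀ + Q = [41 21; 21 35]
y = z − H·x̄ = [18]
S = H·P̄·Hᵀ + R = [764]
K = P̄·Hᵀ·S⁻¹ = [-165/764; -133/764]
x' = x̄ + K·y = [425/382, -433/382]
P' = (I − K·H)·P̄ = [4099/764 -5901/764; -5901/764 9051/764]

x' = [425/382, -433/382]
P' = [4099/764 -5901/764; -5901/764 9051/764]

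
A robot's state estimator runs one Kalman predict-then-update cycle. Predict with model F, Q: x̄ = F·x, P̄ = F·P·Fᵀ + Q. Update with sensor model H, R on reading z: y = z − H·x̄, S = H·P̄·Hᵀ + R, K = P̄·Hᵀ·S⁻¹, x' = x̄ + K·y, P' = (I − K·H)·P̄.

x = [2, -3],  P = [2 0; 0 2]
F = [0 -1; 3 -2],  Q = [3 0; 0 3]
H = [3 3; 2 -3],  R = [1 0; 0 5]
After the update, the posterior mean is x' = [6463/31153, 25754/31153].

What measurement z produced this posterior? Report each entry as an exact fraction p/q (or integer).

z = [3, -2]

x̄ = F·x = [3, 12]
P̄ = F·P·Fᵀ + Q = [5 4; 4 29]
S = H·P̄·Hᵀ + R = [379 -243; -243 238]
K = P̄·Hᵀ·S⁻¹ = [5940/31153 5803/31153; 4365/31153 -5884/31153]
x' − x̄ = [-86996/31153, -348082/31153] = K·y
y = (KᵀK)⁻¹·Kᵀ·(x' − x̄) = [-42, 28]
z = y + H·x̄ = [-42, 28] + [45, -30] = [3, -2]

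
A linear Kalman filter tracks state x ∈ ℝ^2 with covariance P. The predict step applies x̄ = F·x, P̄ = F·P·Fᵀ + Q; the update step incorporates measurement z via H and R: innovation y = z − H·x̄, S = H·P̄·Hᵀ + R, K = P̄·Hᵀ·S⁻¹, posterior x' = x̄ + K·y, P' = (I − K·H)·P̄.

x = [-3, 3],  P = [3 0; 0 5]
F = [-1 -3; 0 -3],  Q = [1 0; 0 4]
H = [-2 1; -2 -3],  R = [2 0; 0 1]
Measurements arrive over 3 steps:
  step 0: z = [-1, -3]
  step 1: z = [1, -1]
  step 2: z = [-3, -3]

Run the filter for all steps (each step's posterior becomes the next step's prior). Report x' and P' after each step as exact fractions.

step 0: x' = [23306/26485, 2063/5297], P' = [7242/26485 -734/5297; -734/5297 922/5297]
step 1: x' = [-1128682/2601131, 1506460/2601131], P' = [1266567/5202262 -637375/5202262; -637375/5202262 856853/5202262]
step 2: x' = [4679144694/4012494523, 659937223/4012494523], P' = [976629264/4012494523 -491514976/4012494523; -491514976/4012494523 660778346/4012494523]

step 0: x̄ = F·x = [-6, -9]
step 0: P̄ = F·P·Fᵀ + Q = [49 45; 45 49]
step 0: y = z − H·x̄ = [-4, -42]
step 0: S = H·P̄·Hᵀ + R = [67 229; 229 1178]
step 0: K = P̄·Hᵀ·S⁻¹ = [-9077/26485 -3474/26485; 1195/5297 -1298/5297]
step 0: x' = x̄ + K·y = [23306/26485, 2063/5297]
step 0: P' = (I − K·H)·P̄ = [7242/26485 -734/5297; -734/5297 922/5297]
step 1: x̄ = F·x = [-54251/26485, -6189/5297]
step 1: P̄ = F·P·Fᵀ + Q = [53197/26485 6096/5297; 6096/5297 29486/5297]
step 1: y = z − H·x̄ = [-51072/26485, -227822/26485]
step 1: S = H·P̄·Hᵀ + R = [291268/26485 -107582/26485; -107582/26485 1931903/26485]
step 1: K = P̄·Hᵀ·S⁻¹ = [-3170509/10404524 -621009/5202262; 2131603/10404524 -1295809/5202262]
step 1: x' = x̄ + K·y = [-1128682/2601131, 1506460/2601131]
step 1: P' = (I − K·H)·P̄ = [1266567/5202262 -637375/5202262; -637375/5202262 856853/5202262]
step 2: x̄ = F·x = [-3390698/2601131, -4519380/2601131]
step 2: P̄ = F·P·Fᵀ + Q = [5178128/2601131 2899776/2601131; 2899776/2601131 28520725/5202262]
step 2: y = z − H·x̄ = [-10065409/2601131, -28142929/2601131]
step 2: S = H·P̄·Hᵀ + R = [57152065/5202262 -20938943/5202262; -20938943/5202262 372908435/5202262]
step 2: K = P̄·Hᵀ·S⁻¹ = [-1222386752/4012494523 -478713600/4012494523; 821904149/4012494523 -999305086/4012494523]
step 2: x' = x̄ + K·y = [4679144694/4012494523, 659937223/4012494523]
step 2: P' = (I − K·H)·P̄ = [976629264/4012494523 -491514976/4012494523; -491514976/4012494523 660778346/4012494523]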